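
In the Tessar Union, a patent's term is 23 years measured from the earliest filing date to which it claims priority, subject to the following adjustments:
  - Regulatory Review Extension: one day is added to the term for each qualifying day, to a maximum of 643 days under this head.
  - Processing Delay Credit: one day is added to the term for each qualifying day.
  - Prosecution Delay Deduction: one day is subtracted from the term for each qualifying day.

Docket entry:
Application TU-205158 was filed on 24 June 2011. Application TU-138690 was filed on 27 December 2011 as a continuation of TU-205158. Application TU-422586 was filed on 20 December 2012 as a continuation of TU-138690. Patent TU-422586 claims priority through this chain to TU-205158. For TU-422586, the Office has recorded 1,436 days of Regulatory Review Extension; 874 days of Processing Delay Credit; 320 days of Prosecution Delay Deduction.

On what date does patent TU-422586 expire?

Earliest priority filing: 24 June 2011.
Base term: 24 June 2011 + 23 years → 24 June 2034.
Regulatory Review Extension: 1436 days claimed exceeds the 643-day cap, so +643 days → 28 March 2036.
Processing Delay Credit: +874 days → 19 August 2038.
Prosecution Delay Deduction: −320 days → 3 October 2037.

2037-10-03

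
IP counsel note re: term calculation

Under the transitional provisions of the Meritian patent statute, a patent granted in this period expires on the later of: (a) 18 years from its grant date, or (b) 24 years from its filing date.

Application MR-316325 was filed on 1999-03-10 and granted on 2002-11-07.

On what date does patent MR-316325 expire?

(a) grant + 18 years → 7 November 2020.
(b) filing + 24 years → 10 March 2023.
Later of the two: 10 March 2023.

March 10, 2023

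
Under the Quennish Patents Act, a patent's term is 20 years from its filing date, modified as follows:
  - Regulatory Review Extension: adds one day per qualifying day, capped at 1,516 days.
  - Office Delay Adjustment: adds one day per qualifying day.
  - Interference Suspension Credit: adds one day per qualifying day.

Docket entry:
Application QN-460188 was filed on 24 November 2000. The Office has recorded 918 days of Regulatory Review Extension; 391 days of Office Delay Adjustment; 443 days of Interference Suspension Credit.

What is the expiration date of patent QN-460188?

Base term: filing date + 20 years → 24 November 2020.
Regulatory Review Extension: 918 days (within the 1516-day cap) → +918 days → 31 May 2023.
Office Delay Adjustment: +391 days → 25 June 2024.
Interference Suspension Credit: +443 days → 11 September 2025.

September 11, 2025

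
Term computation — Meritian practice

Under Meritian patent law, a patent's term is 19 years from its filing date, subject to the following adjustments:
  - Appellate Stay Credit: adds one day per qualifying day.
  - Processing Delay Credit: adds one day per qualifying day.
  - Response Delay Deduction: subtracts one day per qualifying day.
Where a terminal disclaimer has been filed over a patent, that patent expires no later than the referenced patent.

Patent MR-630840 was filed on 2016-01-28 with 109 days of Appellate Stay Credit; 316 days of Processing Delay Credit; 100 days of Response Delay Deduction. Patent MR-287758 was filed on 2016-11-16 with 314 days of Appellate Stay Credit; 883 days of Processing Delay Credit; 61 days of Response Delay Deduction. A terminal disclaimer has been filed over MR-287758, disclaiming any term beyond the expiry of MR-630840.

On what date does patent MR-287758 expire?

2035-12-19

Natural term of MR-287758:
  Base: filing + 19 years → 16 November 2035.
  Appellate Stay Credit: +314 days → 25 September 2036.
  Processing Delay Credit: +883 days → 25 February 2039.
  Response Delay Deduction: −61 days → 26 December 2038.
Expiry of referenced patent MR-630840:
  Base: filing + 19 years → 28 January 2035.
  Appellate Stay Credit: +109 days → 17 May 2035.
  Processing Delay Credit: +316 days → 28 March 2036.
  Response Delay Deduction: −100 days → 19 December 2035.
Terminal disclaimer: MR-287758 expires on the earlier of 26 December 2038 and 19 December 2035.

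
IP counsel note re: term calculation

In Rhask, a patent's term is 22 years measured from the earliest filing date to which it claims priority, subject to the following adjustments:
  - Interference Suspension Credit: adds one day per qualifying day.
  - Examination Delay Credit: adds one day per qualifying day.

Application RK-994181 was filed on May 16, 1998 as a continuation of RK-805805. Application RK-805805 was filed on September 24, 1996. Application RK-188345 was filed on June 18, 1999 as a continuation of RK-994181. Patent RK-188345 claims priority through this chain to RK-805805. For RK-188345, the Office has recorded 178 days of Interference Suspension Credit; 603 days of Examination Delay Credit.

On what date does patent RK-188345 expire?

Earliest priority filing: 24 September 1996.
Base term: 24 September 1996 + 22 years → 24 September 2018.
Interference Suspension Credit: +178 days → 21 March 2019.
Examination Delay Credit: +603 days → 13 November 2020.

2020-11-13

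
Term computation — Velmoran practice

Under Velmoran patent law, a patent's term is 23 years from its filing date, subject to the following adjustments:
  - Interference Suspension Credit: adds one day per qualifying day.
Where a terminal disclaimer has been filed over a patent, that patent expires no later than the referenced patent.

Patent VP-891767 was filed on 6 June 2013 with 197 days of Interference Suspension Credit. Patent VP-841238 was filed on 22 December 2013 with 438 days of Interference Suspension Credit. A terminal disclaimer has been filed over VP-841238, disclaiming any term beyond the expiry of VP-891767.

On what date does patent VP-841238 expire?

2036-12-20

Natural term of VP-841238:
  Base: filing + 23 years → 22 December 2036.
  Interference Suspension Credit: +438 days → 5 March 2038.
Expiry of referenced patent VP-891767:
  Base: filing + 23 years → 6 June 2036.
  Interference Suspension Credit: +197 days → 20 December 2036.
Terminal disclaimer: VP-841238 expires on the earlier of 5 March 2038 and 20 December 2036.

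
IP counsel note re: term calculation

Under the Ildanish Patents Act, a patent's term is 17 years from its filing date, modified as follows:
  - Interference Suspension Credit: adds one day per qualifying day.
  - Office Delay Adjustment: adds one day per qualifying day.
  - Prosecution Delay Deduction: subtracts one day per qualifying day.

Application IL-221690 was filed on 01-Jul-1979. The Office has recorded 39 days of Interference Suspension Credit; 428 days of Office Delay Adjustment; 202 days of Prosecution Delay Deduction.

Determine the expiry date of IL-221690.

March 23, 1997

Base term: filing date + 17 years → 1 July 1996.
Interference Suspension Credit: +39 days → 9 August 1996.
Office Delay Adjustment: +428 days → 11 October 1997.
Prosecution Delay Deduction: −202 days → 23 March 1997.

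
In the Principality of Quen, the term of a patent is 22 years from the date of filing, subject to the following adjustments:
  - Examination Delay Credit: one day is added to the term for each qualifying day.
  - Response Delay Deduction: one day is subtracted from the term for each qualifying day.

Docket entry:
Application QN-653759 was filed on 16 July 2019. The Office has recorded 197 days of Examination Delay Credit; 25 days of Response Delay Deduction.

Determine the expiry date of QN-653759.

Base term: filing date + 22 years → 16 July 2041.
Examination Delay Credit: +197 days → 29 January 2042.
Response Delay Deduction: −25 days → 4 January 2042.

2042-01-04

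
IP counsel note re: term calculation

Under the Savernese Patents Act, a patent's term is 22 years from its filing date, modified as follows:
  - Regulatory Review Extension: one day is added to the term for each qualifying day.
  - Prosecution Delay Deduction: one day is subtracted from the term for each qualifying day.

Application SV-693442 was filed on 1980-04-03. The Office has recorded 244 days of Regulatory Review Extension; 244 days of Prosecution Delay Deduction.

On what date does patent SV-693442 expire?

2002-04-03

Base term: filing date + 22 years → 3 April 2002.
Regulatory Review Extension: +244 days → 3 December 2002.
Prosecution Delay Deduction: −244 days → 3 April 2002.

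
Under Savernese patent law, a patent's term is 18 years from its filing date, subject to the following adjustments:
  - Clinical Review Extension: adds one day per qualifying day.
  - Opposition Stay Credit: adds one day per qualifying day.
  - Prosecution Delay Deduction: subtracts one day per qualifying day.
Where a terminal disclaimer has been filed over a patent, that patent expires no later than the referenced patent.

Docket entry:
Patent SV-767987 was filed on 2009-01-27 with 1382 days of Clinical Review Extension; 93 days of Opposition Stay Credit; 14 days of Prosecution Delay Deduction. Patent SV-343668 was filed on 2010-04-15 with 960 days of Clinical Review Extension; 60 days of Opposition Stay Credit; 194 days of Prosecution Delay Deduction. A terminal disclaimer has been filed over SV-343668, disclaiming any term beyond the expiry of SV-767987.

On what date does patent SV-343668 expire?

2030-07-20

Natural term of SV-343668:
  Base: filing + 18 years → 15 April 2028.
  Clinical Review Extension: +960 days → 1 December 2030.
  Opposition Stay Credit: +60 days → 30 January 2031.
  Prosecution Delay Deduction: −194 days → 20 July 2030.
Expiry of referenced patent SV-767987:
  Base: filing + 18 years → 27 January 2027.
  Clinical Review Extension: +1382 days → 9 November 2030.
  Opposition Stay Credit: +93 days → 10 February 2031.
  Prosecution Delay Deduction: −14 days → 27 January 2031.
Terminal disclaimer: SV-343668 expires on the earlier of 20 July 2030 and 27 January 2031.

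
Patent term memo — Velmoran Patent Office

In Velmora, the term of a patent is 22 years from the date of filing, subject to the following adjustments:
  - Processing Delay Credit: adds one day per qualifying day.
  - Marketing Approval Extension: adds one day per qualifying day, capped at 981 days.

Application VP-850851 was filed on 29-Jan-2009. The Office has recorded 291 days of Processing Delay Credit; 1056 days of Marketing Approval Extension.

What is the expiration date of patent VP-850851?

July 24, 2034

Base term: filing date + 22 years → 29 January 2031.
Processing Delay Credit: +291 days → 16 November 2031.
Marketing Approval Extension: 1056 days claimed exceeds the 981-day cap, so +981 days → 24 July 2034.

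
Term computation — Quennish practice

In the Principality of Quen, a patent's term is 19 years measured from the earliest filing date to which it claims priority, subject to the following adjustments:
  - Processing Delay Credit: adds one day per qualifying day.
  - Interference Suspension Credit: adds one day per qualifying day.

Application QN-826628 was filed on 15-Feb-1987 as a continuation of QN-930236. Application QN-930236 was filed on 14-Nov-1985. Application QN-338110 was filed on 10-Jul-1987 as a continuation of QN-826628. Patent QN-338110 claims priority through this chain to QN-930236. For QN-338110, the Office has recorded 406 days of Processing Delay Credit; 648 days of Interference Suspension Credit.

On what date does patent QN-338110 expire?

Earliest priority filing: 14 November 1985.
Base term: 14 November 1985 + 19 years → 14 November 2004.
Processing Delay Credit: +406 days → 25 December 2005.
Interference Suspension Credit: +648 days → 4 October 2007.

2007-10-04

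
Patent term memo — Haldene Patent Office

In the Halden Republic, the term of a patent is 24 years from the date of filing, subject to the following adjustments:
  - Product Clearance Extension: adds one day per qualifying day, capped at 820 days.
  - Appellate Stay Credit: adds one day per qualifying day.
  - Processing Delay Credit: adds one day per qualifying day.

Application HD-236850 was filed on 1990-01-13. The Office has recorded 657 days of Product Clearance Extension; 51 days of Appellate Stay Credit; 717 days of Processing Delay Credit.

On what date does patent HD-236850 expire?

2017-12-08

Base term: filing date + 24 years → 13 January 2014.
Product Clearance Extension: 657 days (within the 820-day cap) → +657 days → 1 November 2015.
Appellate Stay Credit: +51 days → 22 December 2015.
Processing Delay Credit: +717 days → 8 December 2017.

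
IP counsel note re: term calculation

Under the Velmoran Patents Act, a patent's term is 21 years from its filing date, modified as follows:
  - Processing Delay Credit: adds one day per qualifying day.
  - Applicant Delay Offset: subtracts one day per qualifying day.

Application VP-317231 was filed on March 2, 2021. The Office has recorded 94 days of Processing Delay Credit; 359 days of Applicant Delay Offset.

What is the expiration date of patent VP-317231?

June 10, 2041

Base term: filing date + 21 years → 2 March 2042.
Processing Delay Credit: +94 days → 4 June 2042.
Applicant Delay Offset: −359 days → 10 June 2041.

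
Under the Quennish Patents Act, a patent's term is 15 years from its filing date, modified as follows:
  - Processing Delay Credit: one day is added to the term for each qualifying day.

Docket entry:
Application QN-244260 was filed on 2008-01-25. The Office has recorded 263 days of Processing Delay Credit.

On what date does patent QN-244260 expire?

Base term: filing date + 15 years → 25 January 2023.
Processing Delay Credit: +263 days → 15 October 2023.

October 15, 2023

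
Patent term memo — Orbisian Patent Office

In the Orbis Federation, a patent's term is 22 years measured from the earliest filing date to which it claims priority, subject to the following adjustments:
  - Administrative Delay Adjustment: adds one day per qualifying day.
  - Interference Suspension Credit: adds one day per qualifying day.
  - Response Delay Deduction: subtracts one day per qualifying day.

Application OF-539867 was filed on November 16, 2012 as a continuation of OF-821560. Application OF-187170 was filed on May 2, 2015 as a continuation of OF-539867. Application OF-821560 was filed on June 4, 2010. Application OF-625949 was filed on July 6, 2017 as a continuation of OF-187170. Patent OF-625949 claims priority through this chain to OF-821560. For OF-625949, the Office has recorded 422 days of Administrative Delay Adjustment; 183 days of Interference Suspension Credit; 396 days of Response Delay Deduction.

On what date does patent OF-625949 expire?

Earliest priority filing: 4 June 2010.
Base term: 4 June 2010 + 22 years → 4 June 2032.
Administrative Delay Adjustment: +422 days → 31 July 2033.
Interference Suspension Credit: +183 days → 30 January 2034.
Response Delay Deduction: −396 days → 30 December 2032.

2032-12-30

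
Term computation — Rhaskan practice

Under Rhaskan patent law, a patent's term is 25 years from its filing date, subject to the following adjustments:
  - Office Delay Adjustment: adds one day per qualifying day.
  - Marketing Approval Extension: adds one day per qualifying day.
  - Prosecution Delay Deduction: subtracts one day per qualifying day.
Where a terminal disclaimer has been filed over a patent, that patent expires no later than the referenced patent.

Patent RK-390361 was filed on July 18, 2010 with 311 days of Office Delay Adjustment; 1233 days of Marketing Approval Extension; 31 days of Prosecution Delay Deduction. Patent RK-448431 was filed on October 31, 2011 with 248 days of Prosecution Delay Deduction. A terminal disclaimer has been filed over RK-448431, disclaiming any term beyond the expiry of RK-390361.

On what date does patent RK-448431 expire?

Natural term of RK-448431:
  Base: filing + 25 years → 31 October 2036.
  Prosecution Delay Deduction: −248 days → 26 February 2036.
Expiry of referenced patent RK-390361:
  Base: filing + 25 years → 18 July 2035.
  Office Delay Adjustment: +311 days → 24 May 2036.
  Marketing Approval Extension: +1233 days → 9 October 2039.
  Prosecution Delay Deduction: −31 days → 8 September 2039.
Terminal disclaimer: RK-448431 expires on the earlier of 26 February 2036 and 8 September 2039.

2036-02-26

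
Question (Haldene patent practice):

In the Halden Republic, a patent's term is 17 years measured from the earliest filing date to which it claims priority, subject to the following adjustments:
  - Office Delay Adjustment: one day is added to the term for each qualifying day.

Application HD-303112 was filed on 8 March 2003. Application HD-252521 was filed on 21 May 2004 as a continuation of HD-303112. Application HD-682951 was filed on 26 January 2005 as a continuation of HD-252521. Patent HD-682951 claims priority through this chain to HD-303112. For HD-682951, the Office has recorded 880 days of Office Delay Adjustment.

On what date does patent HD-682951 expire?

Earliest priority filing: 8 March 2003.
Base term: 8 March 2003 + 17 years → 8 March 2020.
Office Delay Adjustment: +880 days → 5 August 2022.

2022-08-05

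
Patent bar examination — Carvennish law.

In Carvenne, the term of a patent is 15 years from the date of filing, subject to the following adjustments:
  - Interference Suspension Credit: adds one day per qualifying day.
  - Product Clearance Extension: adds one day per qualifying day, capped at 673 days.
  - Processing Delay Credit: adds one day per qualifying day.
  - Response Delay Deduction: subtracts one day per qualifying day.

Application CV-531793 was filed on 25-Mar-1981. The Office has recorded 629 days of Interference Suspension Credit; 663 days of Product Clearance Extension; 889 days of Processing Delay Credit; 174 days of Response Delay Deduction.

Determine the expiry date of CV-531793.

Base term: filing date + 15 years → 25 March 1996.
Interference Suspension Credit: +629 days → 14 December 1997.
Product Clearance Extension: 663 days (within the 673-day cap) → +663 days → 8 October 1999.
Processing Delay Credit: +889 days → 15 March 2002.
Response Delay Deduction: −174 days → 22 September 2001.

September 22, 2001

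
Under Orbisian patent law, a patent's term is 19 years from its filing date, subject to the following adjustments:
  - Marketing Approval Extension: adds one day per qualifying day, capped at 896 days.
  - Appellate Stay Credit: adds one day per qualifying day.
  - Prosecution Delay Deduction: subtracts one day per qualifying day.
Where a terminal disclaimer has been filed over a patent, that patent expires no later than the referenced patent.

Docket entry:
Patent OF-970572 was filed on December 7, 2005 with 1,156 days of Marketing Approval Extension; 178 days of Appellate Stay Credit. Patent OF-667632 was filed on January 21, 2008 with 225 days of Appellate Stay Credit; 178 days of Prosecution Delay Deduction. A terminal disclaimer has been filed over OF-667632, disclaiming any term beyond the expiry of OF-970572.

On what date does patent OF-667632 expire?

Natural term of OF-667632:
  Base: filing + 19 years → 21 January 2027.
  Appellate Stay Credit: +225 days → 3 September 2027.
  Prosecution Delay Deduction: −178 days → 9 March 2027.
Expiry of referenced patent OF-970572:
  Base: filing + 19 years → 7 December 2024.
  Marketing Approval Extension: 1156 days claimed exceeds the 896-day cap, so +896 days → 22 May 2027.
  Appellate Stay Credit: +178 days → 16 November 2027.
Terminal disclaimer: OF-667632 expires on the earlier of 9 March 2027 and 16 November 2027.

March 9, 2027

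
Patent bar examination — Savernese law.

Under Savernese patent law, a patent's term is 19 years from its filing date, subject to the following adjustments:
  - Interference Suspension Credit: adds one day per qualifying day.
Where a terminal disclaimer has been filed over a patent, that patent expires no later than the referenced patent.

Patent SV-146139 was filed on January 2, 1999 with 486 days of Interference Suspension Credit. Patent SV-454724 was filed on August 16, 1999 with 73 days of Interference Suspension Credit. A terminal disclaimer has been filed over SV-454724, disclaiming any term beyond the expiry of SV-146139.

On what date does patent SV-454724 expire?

October 28, 2018

Natural term of SV-454724:
  Base: filing + 19 years → 16 August 2018.
  Interference Suspension Credit: +73 days → 28 October 2018.
Expiry of referenced patent SV-146139:
  Base: filing + 19 years → 2 January 2018.
  Interference Suspension Credit: +486 days → 3 May 2019.
Terminal disclaimer: SV-454724 expires on the earlier of 28 October 2018 and 3 May 2019.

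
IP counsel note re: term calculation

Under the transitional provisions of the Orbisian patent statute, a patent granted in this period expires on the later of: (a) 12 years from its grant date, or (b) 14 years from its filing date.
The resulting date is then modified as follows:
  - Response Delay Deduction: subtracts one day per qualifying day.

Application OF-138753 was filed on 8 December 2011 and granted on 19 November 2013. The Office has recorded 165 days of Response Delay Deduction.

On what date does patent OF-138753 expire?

June 26, 2025

(a) grant + 12 years → 19 November 2025.
(b) filing + 14 years → 8 December 2025.
Later of the two: 8 December 2025.
Response Delay Deduction: −165 days → 26 June 2025.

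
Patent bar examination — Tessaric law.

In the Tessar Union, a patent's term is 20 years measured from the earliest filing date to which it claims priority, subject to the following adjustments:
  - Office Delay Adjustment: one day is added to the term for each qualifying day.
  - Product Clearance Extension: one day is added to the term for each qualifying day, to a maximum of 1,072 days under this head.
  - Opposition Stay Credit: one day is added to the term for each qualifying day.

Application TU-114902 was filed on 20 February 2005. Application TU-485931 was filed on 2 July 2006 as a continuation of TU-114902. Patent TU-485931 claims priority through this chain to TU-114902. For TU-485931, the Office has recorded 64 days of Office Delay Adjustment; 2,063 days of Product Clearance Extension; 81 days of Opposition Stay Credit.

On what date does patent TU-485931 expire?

Earliest priority filing: 20 February 2005.
Base term: 20 February 2005 + 20 years → 20 February 2025.
Office Delay Adjustment: +64 days → 25 April 2025.
Product Clearance Extension: 2063 days claimed exceeds the 1072-day cap, so +1072 days → 1 April 2028.
Opposition Stay Credit: +81 days → 21 June 2028.

2028-06-21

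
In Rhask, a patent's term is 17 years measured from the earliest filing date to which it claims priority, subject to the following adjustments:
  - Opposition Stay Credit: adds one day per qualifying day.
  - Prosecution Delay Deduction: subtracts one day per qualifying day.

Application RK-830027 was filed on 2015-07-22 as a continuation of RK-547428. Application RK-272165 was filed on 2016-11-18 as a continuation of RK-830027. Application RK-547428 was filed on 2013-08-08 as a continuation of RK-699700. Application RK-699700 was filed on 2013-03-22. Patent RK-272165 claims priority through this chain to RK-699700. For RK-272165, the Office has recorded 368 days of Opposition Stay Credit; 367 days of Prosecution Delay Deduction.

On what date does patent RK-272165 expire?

2030-03-23

Earliest priority filing: 22 March 2013.
Base term: 22 March 2013 + 17 years → 22 March 2030.
Opposition Stay Credit: +368 days → 25 March 2031.
Prosecution Delay Deduction: −367 days → 23 March 2030.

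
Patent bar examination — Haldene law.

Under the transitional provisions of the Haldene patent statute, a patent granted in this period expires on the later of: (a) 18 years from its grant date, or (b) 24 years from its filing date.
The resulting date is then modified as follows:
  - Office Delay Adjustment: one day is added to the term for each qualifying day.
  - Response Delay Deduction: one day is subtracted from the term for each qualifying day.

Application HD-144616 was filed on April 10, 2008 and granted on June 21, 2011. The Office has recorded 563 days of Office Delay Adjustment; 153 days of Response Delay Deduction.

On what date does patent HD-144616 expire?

(a) grant + 18 years → 21 June 2029.
(b) filing + 24 years → 10 April 2032.
Later of the two: 10 April 2032.
Office Delay Adjustment: +563 days → 25 October 2033.
Response Delay Deduction: −153 days → 25 May 2033.

May 25, 2033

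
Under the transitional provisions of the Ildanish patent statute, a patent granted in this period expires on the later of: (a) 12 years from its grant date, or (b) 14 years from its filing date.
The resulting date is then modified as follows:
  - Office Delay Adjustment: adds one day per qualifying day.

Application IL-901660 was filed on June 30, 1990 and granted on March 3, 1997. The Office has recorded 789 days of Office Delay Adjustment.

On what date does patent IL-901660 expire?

(a) grant + 12 years → 3 March 2009.
(b) filing + 14 years → 30 June 2004.
Later of the two: 3 March 2009.
Office Delay Adjustment: +789 days → 1 May 2011.

2011-05-01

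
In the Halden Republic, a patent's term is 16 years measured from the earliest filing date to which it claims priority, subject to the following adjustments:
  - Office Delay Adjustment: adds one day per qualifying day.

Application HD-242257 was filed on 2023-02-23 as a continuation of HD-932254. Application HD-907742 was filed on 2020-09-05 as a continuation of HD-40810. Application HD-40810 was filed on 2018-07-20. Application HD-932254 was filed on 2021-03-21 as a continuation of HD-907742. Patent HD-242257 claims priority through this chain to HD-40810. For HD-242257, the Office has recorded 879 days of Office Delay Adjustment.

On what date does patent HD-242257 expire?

2036-12-15

Earliest priority filing: 20 July 2018.
Base term: 20 July 2018 + 16 years → 20 July 2034.
Office Delay Adjustment: +879 days → 15 December 2036.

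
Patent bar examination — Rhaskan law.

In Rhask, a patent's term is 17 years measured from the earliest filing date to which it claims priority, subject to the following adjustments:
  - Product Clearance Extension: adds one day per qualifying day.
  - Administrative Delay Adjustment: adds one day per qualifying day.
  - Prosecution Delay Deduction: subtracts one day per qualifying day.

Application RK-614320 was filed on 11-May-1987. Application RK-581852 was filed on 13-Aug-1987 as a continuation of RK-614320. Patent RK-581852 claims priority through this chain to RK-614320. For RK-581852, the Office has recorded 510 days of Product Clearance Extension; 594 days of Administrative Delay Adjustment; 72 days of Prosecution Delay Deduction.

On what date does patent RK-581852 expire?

March 9, 2007

Earliest priority filing: 11 May 1987.
Base term: 11 May 1987 + 17 years → 11 May 2004.
Product Clearance Extension: +510 days → 3 October 2005.
Administrative Delay Adjustment: +594 days → 20 May 2007.
Prosecution Delay Deduction: −72 days → 9 March 2007.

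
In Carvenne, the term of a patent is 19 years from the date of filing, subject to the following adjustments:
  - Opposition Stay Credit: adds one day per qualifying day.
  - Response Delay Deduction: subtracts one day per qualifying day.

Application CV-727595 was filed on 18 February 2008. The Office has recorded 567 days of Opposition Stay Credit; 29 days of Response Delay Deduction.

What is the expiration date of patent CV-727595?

August 9, 2028

Base term: filing date + 19 years → 18 February 2027.
Opposition Stay Credit: +567 days → 7 September 2028.
Response Delay Deduction: −29 days → 9 August 2028.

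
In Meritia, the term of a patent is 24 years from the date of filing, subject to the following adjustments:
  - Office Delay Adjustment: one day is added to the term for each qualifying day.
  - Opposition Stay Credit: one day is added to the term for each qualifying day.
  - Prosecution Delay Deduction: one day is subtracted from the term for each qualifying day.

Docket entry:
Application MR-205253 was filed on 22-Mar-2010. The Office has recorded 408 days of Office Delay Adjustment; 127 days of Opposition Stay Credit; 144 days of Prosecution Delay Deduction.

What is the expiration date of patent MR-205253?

2035-04-17

Base term: filing date + 24 years → 22 March 2034.
Office Delay Adjustment: +408 days → 4 May 2035.
Opposition Stay Credit: +127 days → 8 September 2035.
Prosecution Delay Deduction: −144 days → 17 April 2035.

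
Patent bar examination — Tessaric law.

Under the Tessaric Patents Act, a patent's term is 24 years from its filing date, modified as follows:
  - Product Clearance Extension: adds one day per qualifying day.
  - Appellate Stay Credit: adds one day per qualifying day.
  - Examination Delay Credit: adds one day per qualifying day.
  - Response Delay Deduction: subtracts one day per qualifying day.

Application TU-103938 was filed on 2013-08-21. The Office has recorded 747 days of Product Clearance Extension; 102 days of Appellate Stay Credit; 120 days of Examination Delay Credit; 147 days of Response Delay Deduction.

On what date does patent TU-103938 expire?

November 21, 2039

Base term: filing date + 24 years → 21 August 2037.
Product Clearance Extension: +747 days → 7 September 2039.
Appellate Stay Credit: +102 days → 18 December 2039.
Examination Delay Credit: +120 days → 16 April 2040.
Response Delay Deduction: −147 days → 21 November 2039.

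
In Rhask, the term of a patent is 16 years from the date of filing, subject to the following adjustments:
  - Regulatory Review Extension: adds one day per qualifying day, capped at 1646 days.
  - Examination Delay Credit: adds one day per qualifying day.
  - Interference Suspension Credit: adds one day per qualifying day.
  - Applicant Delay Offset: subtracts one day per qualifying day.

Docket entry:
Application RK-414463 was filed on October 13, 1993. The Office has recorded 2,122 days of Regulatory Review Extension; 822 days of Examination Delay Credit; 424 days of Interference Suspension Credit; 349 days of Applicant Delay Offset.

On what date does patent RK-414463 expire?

2016-09-29

Base term: filing date + 16 years → 13 October 2009.
Regulatory Review Extension: 2122 days claimed exceeds the 1646-day cap, so +1646 days → 16 April 2014.
Examination Delay Credit: +822 days → 16 July 2016.
Interference Suspension Credit: +424 days → 13 September 2017.
Applicant Delay Offset: −349 days → 29 September 2016.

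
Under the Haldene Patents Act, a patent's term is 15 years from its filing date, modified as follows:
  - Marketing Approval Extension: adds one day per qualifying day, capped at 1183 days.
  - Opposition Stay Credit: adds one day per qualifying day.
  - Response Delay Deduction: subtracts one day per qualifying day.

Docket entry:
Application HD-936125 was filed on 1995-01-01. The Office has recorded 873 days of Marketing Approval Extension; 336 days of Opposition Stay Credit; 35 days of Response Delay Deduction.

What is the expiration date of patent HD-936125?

Base term: filing date + 15 years → 1 January 2010.
Marketing Approval Extension: 873 days (within the 1183-day cap) → +873 days → 23 May 2012.
Opposition Stay Credit: +336 days → 24 April 2013.
Response Delay Deduction: −35 days → 20 March 2013.

2013-03-20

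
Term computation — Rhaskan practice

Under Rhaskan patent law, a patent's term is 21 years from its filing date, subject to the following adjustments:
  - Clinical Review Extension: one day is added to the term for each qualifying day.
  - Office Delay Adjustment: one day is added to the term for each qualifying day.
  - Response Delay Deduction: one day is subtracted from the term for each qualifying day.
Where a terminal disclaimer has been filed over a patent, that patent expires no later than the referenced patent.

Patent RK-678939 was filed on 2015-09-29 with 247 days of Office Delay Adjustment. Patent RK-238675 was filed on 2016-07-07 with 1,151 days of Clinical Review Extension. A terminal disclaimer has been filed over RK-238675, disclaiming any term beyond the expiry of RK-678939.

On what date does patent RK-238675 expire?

Natural term of RK-238675:
  Base: filing + 21 years → 7 July 2037.
  Clinical Review Extension: +1151 days → 31 August 2040.
Expiry of referenced patent RK-678939:
  Base: filing + 21 years → 29 September 2036.
  Office Delay Adjustment: +247 days → 3 June 2037.
Terminal disclaimer: RK-238675 expires on the earlier of 31 August 2040 and 3 June 2037.

June 3, 2037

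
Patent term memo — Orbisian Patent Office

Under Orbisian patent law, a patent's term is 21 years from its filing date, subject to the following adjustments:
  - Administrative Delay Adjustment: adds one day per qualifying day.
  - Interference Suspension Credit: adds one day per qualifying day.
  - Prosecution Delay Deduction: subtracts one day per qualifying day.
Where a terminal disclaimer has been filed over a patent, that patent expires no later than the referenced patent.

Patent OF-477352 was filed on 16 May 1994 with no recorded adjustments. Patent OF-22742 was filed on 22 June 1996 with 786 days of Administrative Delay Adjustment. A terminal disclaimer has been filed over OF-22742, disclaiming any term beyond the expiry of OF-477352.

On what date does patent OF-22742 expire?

Natural term of OF-22742:
  Base: filing + 21 years → 22 June 2017.
  Administrative Delay Adjustment: +786 days → 17 August 2019.
Expiry of referenced patent OF-477352:
  Base: filing + 21 years → 16 May 2015.
Terminal disclaimer: OF-22742 expires on the earlier of 17 August 2019 and 16 May 2015.

May 16, 2015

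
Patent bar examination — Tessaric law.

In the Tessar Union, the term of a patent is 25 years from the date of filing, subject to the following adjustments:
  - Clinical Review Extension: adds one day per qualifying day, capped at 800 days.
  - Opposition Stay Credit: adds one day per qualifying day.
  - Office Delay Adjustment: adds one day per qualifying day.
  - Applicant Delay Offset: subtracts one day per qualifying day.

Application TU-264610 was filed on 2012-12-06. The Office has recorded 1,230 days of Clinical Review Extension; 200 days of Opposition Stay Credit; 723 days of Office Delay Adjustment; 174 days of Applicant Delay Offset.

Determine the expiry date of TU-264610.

Base term: filing date + 25 years → 6 December 2037.
Clinical Review Extension: 1230 days claimed exceeds the 800-day cap, so +800 days → 14 February 2040.
Opposition Stay Credit: +200 days → 1 September 2040.
Office Delay Adjustment: +723 days → 25 August 2042.
Applicant Delay Offset: −174 days → 4 March 2042.

2042-03-04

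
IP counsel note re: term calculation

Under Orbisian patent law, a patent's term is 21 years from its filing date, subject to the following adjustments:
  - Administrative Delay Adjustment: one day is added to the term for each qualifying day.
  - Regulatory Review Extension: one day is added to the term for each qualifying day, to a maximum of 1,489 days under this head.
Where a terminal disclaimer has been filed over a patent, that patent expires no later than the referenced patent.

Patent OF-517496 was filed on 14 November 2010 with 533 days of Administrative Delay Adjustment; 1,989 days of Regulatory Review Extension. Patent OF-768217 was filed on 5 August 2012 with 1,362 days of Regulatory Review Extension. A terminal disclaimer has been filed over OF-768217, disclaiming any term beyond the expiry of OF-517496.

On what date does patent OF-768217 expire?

Natural term of OF-768217:
  Base: filing + 21 years → 5 August 2033.
  Regulatory Review Extension: 1362 days (within the 1489-day cap) → +1362 days → 28 April 2037.
Expiry of referenced patent OF-517496:
  Base: filing + 21 years → 14 November 2031.
  Administrative Delay Adjustment: +533 days → 30 April 2033.
  Regulatory Review Extension: 1989 days claimed exceeds the 1489-day cap, so +1489 days → 28 May 2037.
Terminal disclaimer: OF-768217 expires on the earlier of 28 April 2037 and 28 May 2037.

April 28, 2037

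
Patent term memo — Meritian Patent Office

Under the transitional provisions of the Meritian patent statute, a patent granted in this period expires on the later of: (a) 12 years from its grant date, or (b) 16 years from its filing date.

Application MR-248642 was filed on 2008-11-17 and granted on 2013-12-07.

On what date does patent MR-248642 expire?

2025-12-07

(a) grant + 12 years → 7 December 2025.
(b) filing + 16 years → 17 November 2024.
Later of the two: 7 December 2025.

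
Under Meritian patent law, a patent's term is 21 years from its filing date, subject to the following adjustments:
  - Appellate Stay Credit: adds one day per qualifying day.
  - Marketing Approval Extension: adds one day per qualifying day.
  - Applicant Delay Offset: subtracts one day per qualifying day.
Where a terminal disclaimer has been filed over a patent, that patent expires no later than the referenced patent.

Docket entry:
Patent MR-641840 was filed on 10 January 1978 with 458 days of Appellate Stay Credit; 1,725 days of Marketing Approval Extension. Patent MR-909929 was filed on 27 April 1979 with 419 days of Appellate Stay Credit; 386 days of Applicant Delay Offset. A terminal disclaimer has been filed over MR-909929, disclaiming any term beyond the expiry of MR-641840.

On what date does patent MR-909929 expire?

Natural term of MR-909929:
  Base: filing + 21 years → 27 April 2000.
  Appellate Stay Credit: +419 days → 20 June 2001.
  Applicant Delay Offset: −386 days → 30 May 2000.
Expiry of referenced patent MR-641840:
  Base: filing + 21 years → 10 January 1999.
  Appellate Stay Credit: +458 days → 12 April 2000.
  Marketing Approval Extension: +1725 days → 1 January 2005.
Terminal disclaimer: MR-909929 expires on the earlier of 30 May 2000 and 1 January 2005.

May 30, 2000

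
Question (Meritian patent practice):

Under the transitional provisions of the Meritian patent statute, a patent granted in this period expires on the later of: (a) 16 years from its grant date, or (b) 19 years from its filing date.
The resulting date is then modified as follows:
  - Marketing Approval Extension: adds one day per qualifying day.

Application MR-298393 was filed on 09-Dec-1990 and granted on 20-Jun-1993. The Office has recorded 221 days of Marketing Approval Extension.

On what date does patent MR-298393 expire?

2010-07-18

(a) grant + 16 years → 20 June 2009.
(b) filing + 19 years → 9 December 2009.
Later of the two: 9 December 2009.
Marketing Approval Extension: +221 days → 18 July 2010.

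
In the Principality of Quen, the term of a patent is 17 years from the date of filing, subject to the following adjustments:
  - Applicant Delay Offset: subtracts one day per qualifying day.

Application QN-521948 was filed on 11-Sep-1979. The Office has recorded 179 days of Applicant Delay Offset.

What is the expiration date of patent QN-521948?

1996-03-16

Base term: filing date + 17 years → 11 September 1996.
Applicant Delay Offset: −179 days → 16 March 1996.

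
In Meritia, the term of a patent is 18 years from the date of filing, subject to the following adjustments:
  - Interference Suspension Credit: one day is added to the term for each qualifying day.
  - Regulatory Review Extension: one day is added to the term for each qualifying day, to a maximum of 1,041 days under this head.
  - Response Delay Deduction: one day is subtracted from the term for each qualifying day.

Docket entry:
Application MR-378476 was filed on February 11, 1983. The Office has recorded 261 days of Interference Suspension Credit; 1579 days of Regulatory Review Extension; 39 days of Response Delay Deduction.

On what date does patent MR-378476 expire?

July 28, 2004

Base term: filing date + 18 years → 11 February 2001.
Interference Suspension Credit: +261 days → 30 October 2001.
Regulatory Review Extension: 1579 days claimed exceeds the 1041-day cap, so +1041 days → 5 September 2004.
Response Delay Deduction: −39 days → 28 July 2004.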